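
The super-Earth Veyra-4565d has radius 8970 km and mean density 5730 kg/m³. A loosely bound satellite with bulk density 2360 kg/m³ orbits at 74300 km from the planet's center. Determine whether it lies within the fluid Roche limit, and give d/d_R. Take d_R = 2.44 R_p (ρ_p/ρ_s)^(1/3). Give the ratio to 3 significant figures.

d_R = 2.44 × (8970 km) × (5730/2360)^(1/3) = 29420 km
d/d_R = (74300) / (29420) = 2.53
Since d/d_R > 1, the body is outside the Roche limit.

outside; d/d_R ≈ 2.53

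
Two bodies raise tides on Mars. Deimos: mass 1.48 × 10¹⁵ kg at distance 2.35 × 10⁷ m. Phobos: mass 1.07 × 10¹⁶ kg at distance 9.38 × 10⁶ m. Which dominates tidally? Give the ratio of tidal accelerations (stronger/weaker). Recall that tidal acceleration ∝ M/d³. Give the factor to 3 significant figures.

Tidal stretch scales as M/d³; compute that for each body.
Deimos: (1.48 × 10¹⁵) / (2.35 × 10⁷)³ = 1.140 × 10⁻⁷
Phobos: (1.07 × 10¹⁶) / (9.38 × 10⁶)³ = 1.297 × 10⁻⁵
Ratio (larger/smaller) = 114

Phobos, by a factor of ≈ 114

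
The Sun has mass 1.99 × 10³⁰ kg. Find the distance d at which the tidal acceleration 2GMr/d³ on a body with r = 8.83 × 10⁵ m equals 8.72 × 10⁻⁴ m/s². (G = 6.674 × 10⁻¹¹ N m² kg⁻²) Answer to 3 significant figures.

2GMr/d³ = a_tidal  ⇒  d = (2GMr / a_tidal)^(1/3)
d = (2 × 6.674×10⁻¹¹ × (1.99 × 10³⁰) × (8.83 × 10⁵) / (8.72 × 10⁻⁴))^(1/3)
  = 6.46 × 10⁹ m

6.46 × 10⁹ m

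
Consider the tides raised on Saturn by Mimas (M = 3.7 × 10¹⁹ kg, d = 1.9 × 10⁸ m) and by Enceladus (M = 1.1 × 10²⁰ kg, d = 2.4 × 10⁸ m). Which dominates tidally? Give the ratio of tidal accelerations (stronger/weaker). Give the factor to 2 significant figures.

The tide-raising term goes as M/d³ (the gradient of a 1/d² field).
Mimas: (3.7 × 10¹⁹) / (1.9 × 10⁸)³ = 5.394 × 10⁻⁶
Enceladus: (1.1 × 10²⁰) / (2.4 × 10⁸)³ = 7.957 × 10⁻⁶
Ratio (larger/smaller) = 1.5

Enceladus, by a factor of ≈ 1.5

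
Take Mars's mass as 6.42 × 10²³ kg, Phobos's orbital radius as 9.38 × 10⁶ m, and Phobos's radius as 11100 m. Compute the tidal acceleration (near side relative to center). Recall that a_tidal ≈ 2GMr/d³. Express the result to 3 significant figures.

Δg = 2GMr/d³
   = 2 × (6.674 × 10⁻¹¹) × (6.42 × 10²³) × (11100) / (9.38 × 10⁶)³
   = 1.15 × 10⁻³ m/s²

1.15 × 10⁻³ m/s²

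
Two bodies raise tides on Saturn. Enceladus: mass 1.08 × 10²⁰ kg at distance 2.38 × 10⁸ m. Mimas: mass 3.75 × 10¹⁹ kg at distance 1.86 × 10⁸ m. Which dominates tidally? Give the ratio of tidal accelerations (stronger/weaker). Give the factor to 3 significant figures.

Enceladus, by a factor of ≈ 1.37

Tidal stretch scales as M/d³; compute that for each body.
Enceladus: (1.08 × 10²⁰) / (2.38 × 10⁸)³ = 8.011 × 10⁻⁶
Mimas: (3.75 × 10¹⁹) / (1.86 × 10⁸)³ = 5.828 × 10⁻⁶
Ratio (larger/smaller) = 1.37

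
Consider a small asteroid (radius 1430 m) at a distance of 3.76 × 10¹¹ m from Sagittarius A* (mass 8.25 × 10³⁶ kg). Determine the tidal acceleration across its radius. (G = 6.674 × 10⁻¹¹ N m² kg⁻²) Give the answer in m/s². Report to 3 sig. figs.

2.96 × 10⁻⁵ m/s²

Differencing GM/(d−r)² and GM/d² to first order in r/d gives 2GMr/d³.
Δg = 2GMr/d³
   = 2 × (6.674 × 10⁻¹¹) × (8.25 × 10³⁶) × (1430) / (3.76 × 10¹¹)³
   = 2.96 × 10⁻⁵ m/s²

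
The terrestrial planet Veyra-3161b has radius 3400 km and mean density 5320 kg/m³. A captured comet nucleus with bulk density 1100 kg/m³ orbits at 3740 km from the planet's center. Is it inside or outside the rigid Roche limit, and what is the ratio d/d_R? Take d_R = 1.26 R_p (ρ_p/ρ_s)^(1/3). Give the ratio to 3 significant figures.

inside; d/d_R ≈ 0.516

d_R = 1.26 × (3400 km) × (5320/1100)^(1/3) = 7245 km
d/d_R = (3740) / (7245) = 0.516
Since d/d_R < 1, the body is inside the Roche limit.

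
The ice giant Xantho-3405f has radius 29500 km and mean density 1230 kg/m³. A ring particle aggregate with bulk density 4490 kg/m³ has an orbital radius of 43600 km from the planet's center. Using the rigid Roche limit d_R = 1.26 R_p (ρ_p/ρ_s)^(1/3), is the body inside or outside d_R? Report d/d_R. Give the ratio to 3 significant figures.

outside; d/d_R ≈ 1.81

d_R = 1.26 × (29500 km) × (1230/4490)^(1/3) = 24140 km
d/d_R = (43600) / (24140) = 1.81
Since d/d_R > 1, the body is outside the Roche limit.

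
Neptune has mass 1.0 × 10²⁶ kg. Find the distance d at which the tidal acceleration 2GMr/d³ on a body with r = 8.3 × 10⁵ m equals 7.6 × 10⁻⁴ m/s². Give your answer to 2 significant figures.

2GMr/d³ = a_tidal  ⇒  d = (2GMr / a_tidal)^(1/3)
d = (2 × 6.674×10⁻¹¹ × (1.0 × 10²⁶) × (8.3 × 10⁵) / (7.6 × 10⁻⁴))^(1/3)
  = 2.4 × 10⁸ m

2.4 × 10⁸ m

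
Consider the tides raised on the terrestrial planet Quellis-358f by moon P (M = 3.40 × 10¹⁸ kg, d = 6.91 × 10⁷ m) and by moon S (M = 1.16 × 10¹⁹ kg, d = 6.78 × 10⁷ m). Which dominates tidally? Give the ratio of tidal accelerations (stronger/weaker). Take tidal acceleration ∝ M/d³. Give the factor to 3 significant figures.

Moon S, by a factor of ≈ 3.61

Compare M/d³ for the two perturbers:
Moon P: (3.40 × 10¹⁸) / (6.91 × 10⁷)³ = 1.030 × 10⁻⁵
Moon S: (1.16 × 10¹⁹) / (6.78 × 10⁷)³ = 3.722 × 10⁻⁵
Ratio (larger/smaller) = 3.61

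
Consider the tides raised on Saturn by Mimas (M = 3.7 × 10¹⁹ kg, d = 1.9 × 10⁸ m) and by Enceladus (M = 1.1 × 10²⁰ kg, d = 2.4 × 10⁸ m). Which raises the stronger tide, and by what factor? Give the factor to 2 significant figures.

Tidal stretch scales as M/d³; compute that for each body.
Mimas: (3.7 × 10¹⁹) / (1.9 × 10⁸)³ = 5.394 × 10⁻⁶
Enceladus: (1.1 × 10²⁰) / (2.4 × 10⁸)³ = 7.957 × 10⁻⁶
Ratio (larger/smaller) = 1.5

Enceladus, by a factor of ≈ 1.5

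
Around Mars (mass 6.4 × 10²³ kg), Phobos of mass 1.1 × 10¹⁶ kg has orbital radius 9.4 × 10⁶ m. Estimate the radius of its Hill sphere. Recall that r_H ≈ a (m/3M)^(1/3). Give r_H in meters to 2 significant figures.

1.7 × 10⁴ m

r_H ≈ a (m/3M)^(1/3)
    = (9.4 × 10⁶) × (1.1 × 10¹⁶ / (3 × 6.4 × 10²³))^(1/3)
    = 1.7 × 10⁴ m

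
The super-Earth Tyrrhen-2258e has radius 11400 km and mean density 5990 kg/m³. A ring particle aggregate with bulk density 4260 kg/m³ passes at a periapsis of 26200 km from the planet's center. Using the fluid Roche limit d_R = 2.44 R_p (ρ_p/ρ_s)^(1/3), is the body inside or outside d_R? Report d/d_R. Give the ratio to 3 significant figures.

d_R = 2.44 × (11400 km) × (5990/4260)^(1/3) = 31160 km
d/d_R = (26200) / (31160) = 0.841
Since d/d_R < 1, the body is inside the Roche limit.

inside; d/d_R ≈ 0.841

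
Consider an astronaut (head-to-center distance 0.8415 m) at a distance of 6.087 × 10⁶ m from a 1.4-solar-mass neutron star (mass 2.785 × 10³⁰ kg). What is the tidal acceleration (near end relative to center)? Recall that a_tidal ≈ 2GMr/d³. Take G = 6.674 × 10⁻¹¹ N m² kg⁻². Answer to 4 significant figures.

Δg = 2GMr/d³
   = 2 × (6.674 × 10⁻¹¹) × (2.785 × 10³⁰) × (0.8415) / (6.087 × 10⁶)³
   = 1.387 m/s²

1.387 m/s²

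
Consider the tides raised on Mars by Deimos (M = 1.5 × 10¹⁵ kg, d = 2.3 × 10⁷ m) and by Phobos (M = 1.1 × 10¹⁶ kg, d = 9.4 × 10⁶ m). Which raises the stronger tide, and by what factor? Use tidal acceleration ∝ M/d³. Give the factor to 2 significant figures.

The tide-raising term goes as M/d³ (the gradient of a 1/d² field).
Deimos: (1.5 × 10¹⁵) / (2.3 × 10⁷)³ = 1.233 × 10⁻⁷
Phobos: (1.1 × 10¹⁶) / (9.4 × 10⁶)³ = 1.324 × 10⁻⁵
Ratio (larger/smaller) = 110

Phobos, by a factor of ≈ 110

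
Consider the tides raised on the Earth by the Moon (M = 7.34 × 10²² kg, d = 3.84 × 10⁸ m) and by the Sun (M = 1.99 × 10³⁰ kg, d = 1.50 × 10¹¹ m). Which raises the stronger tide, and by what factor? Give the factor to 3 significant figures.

The Moon, by a factor of ≈ 2.20

Compare M/d³ for the two perturbers:
The Moon: (7.34 × 10²²) / (3.84 × 10⁸)³ = 1.296 × 10⁻³
The Sun: (1.99 × 10³⁰) / (1.50 × 10¹¹)³ = 5.896 × 10⁻⁴
Ratio (larger/smaller) = 2.20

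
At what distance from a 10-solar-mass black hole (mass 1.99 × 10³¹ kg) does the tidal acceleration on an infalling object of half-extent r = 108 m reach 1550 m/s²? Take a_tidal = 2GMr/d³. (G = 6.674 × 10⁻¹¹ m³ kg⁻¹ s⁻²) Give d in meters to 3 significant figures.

5.70 × 10⁶ m

2GMr/d³ = a_tidal  ⇒  d = (2GMr / a_tidal)^(1/3)
d = (2 × 6.674×10⁻¹¹ × (1.99 × 10³¹) × (108) / (1550))^(1/3)
  = 5.70 × 10⁶ m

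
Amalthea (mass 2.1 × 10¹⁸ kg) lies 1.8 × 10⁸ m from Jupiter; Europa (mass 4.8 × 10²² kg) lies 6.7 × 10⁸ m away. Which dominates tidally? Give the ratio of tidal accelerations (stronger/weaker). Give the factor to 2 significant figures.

Europa, by a factor of ≈ 440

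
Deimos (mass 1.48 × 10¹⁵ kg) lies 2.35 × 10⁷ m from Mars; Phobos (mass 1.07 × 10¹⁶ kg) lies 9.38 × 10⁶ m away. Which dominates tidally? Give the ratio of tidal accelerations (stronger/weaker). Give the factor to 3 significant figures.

Tidal acceleration ∝ M/d³, so compare M/d³ for each.
Deimos: (1.48 × 10¹⁵) / (2.35 × 10⁷)³ = 1.140 × 10⁻⁷
Phobos: (1.07 × 10¹⁶) / (9.38 × 10⁶)³ = 1.297 × 10⁻⁵
Ratio (larger/smaller) = 114

Phobos, by a factor of ≈ 114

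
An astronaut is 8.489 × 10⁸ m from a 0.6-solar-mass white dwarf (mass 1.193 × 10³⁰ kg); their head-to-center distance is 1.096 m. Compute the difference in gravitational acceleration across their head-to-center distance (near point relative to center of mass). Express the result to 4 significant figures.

Since r ≪ d, expand the inverse-square field across one radius to get the leading 2GMr/d³ term.
a_tidal = 2GMr/d³
        = 2 × (6.674 × 10⁻¹¹) × (1.193 × 10³⁰) × (1.096) / (8.489 × 10⁸)³
        = 2.853 × 10⁻⁷ m/s²

2.853 × 10⁻⁷ m/s²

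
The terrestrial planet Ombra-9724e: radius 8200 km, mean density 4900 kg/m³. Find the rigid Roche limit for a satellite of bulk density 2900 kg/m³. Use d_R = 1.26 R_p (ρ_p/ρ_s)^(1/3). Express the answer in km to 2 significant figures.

d_R = 1.26 × 8200 km × (4900/2900)^(1/3)
    = 12000 km

12000 km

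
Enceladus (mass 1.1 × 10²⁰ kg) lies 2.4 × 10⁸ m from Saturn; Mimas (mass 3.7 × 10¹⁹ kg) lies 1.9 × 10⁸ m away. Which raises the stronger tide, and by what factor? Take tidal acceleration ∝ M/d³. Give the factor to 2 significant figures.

Tidal acceleration ∝ M/d³, so compare M/d³ for each.
Enceladus: (1.1 × 10²⁰) / (2.4 × 10⁸)³ = 7.957 × 10⁻⁶
Mimas: (3.7 × 10¹⁹) / (1.9 × 10⁸)³ = 5.394 × 10⁻⁶
Ratio (larger/smaller) = 1.5

Enceladus, by a factor of ≈ 1.5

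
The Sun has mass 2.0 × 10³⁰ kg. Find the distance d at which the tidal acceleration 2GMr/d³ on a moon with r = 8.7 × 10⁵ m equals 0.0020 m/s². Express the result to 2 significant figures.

4.9 × 10⁹ m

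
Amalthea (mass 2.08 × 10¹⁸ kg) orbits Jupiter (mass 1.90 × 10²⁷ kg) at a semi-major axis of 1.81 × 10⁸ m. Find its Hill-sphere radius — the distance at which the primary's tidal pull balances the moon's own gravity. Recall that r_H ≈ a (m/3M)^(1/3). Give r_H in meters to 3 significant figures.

1.29 × 10⁵ m

r_H ≈ a (m/3M)^(1/3)
    = (1.81 × 10⁸) × (2.08 × 10¹⁸ / (3 × 1.90 × 10²⁷))^(1/3)
    = 1.29 × 10⁵ m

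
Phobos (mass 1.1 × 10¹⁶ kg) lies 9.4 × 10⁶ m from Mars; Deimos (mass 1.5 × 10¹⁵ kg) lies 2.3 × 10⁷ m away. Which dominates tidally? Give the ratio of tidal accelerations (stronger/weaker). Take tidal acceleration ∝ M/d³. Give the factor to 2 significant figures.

Phobos, by a factor of ≈ 110

The tide-raising term goes as M/d³ (the gradient of a 1/d² field).
Phobos: (1.1 × 10¹⁶) / (9.4 × 10⁶)³ = 1.324 × 10⁻⁵
Deimos: (1.5 × 10¹⁵) / (2.3 × 10⁷)³ = 1.233 × 10⁻⁷
Ratio (larger/smaller) = 110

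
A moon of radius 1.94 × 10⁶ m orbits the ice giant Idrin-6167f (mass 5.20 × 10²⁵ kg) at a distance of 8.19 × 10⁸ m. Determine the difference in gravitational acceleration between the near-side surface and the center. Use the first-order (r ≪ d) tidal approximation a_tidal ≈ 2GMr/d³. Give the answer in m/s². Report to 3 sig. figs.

2.45 × 10⁻⁵ m/s²

a_tidal = 2GMr/d³
        = 2 × (6.674 × 10⁻¹¹) × (5.20 × 10²⁵) × (1.94 × 10⁶) / (8.19 × 10⁸)³
        = 2.45 × 10⁻⁵ m/s²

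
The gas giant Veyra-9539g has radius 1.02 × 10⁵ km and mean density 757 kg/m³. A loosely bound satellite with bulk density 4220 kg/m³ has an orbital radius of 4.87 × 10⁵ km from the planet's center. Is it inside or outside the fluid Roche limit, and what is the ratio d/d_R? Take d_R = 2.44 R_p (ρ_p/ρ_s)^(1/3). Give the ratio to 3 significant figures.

d_R = 2.44 × (1.02 × 10⁵ km) × (757/4220)^(1/3) = 1.404 × 10⁵ km
d/d_R = (4.87 × 10⁵) / (1.404 × 10⁵) = 3.47
Since d/d_R > 1, the body is outside the Roche limit.

outside; d/d_R ≈ 3.47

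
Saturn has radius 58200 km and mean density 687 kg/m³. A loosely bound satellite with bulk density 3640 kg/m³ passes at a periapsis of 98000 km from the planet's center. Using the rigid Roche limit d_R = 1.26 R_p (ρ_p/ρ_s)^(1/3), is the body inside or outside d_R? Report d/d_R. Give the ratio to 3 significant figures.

outside; d/d_R ≈ 2.33

d_R = 1.26 × (58200 km) × (687/3640)^(1/3) = 42060 km
d/d_R = (98000) / (42060) = 2.33
Since d/d_R > 1, the body is outside the Roche limit.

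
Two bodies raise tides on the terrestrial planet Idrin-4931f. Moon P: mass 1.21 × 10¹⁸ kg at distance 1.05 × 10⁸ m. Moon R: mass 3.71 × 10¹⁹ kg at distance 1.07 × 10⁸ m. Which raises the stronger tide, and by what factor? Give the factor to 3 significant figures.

Tidal stretch scales as M/d³; compute that for each body.
Moon P: (1.21 × 10¹⁸) / (1.05 × 10⁸)³ = 1.045 × 10⁻⁶
Moon R: (3.71 × 10¹⁹) / (1.07 × 10⁸)³ = 3.028 × 10⁻⁵
Ratio (larger/smaller) = 29.0

Moon R, by a factor of ≈ 29.0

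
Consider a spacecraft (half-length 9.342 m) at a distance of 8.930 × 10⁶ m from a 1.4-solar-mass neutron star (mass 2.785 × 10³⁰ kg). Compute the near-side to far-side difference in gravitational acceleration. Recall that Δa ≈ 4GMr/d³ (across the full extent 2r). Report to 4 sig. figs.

Δa = 4GMr/d³
   = 4 × (6.674 × 10⁻¹¹) × (2.785 × 10³⁰) × (9.342) / (8.930 × 10⁶)³
   = 9.753 m/s²

9.753 m/s²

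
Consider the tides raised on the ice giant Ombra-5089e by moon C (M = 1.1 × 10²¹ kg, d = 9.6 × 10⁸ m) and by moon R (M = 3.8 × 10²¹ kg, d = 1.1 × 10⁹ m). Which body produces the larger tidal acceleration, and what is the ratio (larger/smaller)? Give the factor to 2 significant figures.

Moon R, by a factor of ≈ 2.3

The tide-raising term goes as M/d³ (the gradient of a 1/d² field).
Moon C: (1.1 × 10²¹) / (9.6 × 10⁸)³ = 1.243 × 10⁻⁶
Moon R: (3.8 × 10²¹) / (1.1 × 10⁹)³ = 2.855 × 10⁻⁶
Ratio (larger/smaller) = 2.3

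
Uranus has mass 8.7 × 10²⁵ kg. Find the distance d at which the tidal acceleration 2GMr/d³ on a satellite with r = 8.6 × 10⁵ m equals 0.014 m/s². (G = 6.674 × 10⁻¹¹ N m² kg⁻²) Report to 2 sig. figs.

8.9 × 10⁷ m

2GMr/d³ = a_tidal  ⇒  d = (2GMr / a_tidal)^(1/3)
d = (2 × 6.674×10⁻¹¹ × (8.7 × 10²⁵) × (8.6 × 10⁵) / (0.014))^(1/3)
  = 8.9 × 10⁷ m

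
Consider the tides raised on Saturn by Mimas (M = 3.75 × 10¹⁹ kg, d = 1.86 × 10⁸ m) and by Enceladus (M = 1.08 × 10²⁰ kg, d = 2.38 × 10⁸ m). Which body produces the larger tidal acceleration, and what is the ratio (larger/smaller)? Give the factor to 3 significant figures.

Tidal stretch scales as M/d³; compute that for each body.
Mimas: (3.75 × 10¹⁹) / (1.86 × 10⁸)³ = 5.828 × 10⁻⁶
Enceladus: (1.08 × 10²⁰) / (2.38 × 10⁸)³ = 8.011 × 10⁻⁶
Ratio (larger/smaller) = 1.37

Enceladus, by a factor of ≈ 1.37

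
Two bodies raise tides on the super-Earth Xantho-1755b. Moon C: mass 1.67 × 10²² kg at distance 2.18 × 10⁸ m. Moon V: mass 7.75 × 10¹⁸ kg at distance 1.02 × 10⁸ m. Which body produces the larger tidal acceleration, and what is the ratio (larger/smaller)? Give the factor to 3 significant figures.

Tidal stretch scales as M/d³; compute that for each body.
Moon C: (1.67 × 10²²) / (2.18 × 10⁸)³ = 1.612 × 10⁻³
Moon V: (7.75 × 10¹⁸) / (1.02 × 10⁸)³ = 7.303 × 10⁻⁶
Ratio (larger/smaller) = 221

Moon C, by a factor of ≈ 221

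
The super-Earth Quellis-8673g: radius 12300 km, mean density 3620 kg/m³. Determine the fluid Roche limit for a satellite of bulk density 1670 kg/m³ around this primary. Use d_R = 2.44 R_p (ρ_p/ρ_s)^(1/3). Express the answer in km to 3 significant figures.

d_R = 2.44 × 12300 km × (3620/1670)^(1/3)
    = 38800 km

38800 km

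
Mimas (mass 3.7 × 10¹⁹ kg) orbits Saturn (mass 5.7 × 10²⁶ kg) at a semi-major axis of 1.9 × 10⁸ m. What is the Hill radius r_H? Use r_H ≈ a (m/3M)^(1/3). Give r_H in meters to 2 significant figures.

r_H ≈ a (m/3M)^(1/3)
    = (1.9 × 10⁸) × (3.7 × 10¹⁹ / (3 × 5.7 × 10²⁶))^(1/3)
    = 5.3 × 10⁵ m

5.3 × 10⁵ m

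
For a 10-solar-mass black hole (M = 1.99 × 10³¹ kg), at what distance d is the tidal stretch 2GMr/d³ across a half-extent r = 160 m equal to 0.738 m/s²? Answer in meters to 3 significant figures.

8.32 × 10⁷ m

2GMr/d³ = a_tidal  ⇒  d = (2GMr / a_tidal)^(1/3)
d = (2 × 6.674×10⁻¹¹ × (1.99 × 10³¹) × (160) / (0.738))^(1/3)
  = 8.32 × 10⁷ m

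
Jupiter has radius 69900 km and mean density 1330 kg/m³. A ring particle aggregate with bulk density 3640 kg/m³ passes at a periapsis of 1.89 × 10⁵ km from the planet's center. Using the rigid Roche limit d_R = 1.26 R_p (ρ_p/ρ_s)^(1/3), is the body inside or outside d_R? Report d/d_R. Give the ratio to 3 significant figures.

outside; d/d_R ≈ 3.00

d_R = 1.26 × (69900 km) × (1330/3640)^(1/3) = 62960 km
d/d_R = (1.89 × 10⁵) / (62960) = 3.00
Since d/d_R > 1, the body is outside the Roche limit.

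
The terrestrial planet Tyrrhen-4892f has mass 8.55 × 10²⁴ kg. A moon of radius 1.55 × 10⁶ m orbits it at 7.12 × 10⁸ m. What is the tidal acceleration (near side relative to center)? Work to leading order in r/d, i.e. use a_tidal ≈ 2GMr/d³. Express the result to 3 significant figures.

4.90 × 10⁻⁶ m/s²

The tidal stretch is the gradient of GM/d² times the body's extent r, hence the 1/d³ dependence.
Δg = 2GMr/d³
   = 2 × (6.674 × 10⁻¹¹) × (8.55 × 10²⁴) × (1.55 × 10⁶) / (7.12 × 10⁸)³
   = 4.90 × 10⁻⁶ m/s²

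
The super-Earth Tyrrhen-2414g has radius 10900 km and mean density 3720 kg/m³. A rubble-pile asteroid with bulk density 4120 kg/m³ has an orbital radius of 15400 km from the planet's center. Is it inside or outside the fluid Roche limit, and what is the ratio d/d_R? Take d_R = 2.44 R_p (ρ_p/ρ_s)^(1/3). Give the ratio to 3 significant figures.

d_R = 2.44 × (10900 km) × (3720/4120)^(1/3) = 25710 km
d/d_R = (15400) / (25710) = 0.599
Since d/d_R < 1, the body is inside the Roche limit.

inside; d/d_R ≈ 0.599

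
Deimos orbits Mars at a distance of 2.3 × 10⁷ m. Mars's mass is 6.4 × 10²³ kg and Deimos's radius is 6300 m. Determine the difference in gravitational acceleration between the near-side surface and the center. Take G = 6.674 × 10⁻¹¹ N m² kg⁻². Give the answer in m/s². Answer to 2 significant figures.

Δg = 2GMr/d³
   = 2 × (6.674 × 10⁻¹¹) × (6.4 × 10²³) × (6300) / (2.3 × 10⁷)³
   = 4.4 × 10⁻⁵ m/s²

4.4 × 10⁻⁵ m/s²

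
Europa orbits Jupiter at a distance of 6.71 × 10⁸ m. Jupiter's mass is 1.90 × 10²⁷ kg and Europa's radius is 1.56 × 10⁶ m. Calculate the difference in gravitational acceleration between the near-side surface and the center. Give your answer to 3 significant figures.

Differencing GM/(d−r)² and GM/d² to first order in r/d gives 2GMr/d³.
a_tidal = 2GMr/d³
        = 2 × (6.674 × 10⁻¹¹) × (1.90 × 10²⁷) × (1.56 × 10⁶) / (6.71 × 10⁸)³
        = 1.31 × 10⁻³ m/s²

1.31 × 10⁻³ m/s²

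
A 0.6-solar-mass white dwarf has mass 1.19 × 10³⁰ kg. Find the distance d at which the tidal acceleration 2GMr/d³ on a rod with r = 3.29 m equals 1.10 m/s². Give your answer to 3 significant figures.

7.80 × 10⁶ m

2GMr/d³ = a_tidal  ⇒  d = (2GMr / a_tidal)^(1/3)
d = (2 × 6.674×10⁻¹¹ × (1.19 × 10³⁰) × (3.29) / (1.10))^(1/3)
  = 7.80 × 10⁶ m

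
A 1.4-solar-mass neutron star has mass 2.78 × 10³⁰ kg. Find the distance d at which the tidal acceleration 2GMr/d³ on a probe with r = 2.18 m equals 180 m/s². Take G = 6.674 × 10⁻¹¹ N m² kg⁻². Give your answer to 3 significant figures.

2GMr/d³ = a_tidal  ⇒  d = (2GMr / a_tidal)^(1/3)
d = (2 × 6.674×10⁻¹¹ × (2.78 × 10³⁰) × (2.18) / (180))^(1/3)
  = 1.65 × 10⁶ m

1.65 × 10⁶ m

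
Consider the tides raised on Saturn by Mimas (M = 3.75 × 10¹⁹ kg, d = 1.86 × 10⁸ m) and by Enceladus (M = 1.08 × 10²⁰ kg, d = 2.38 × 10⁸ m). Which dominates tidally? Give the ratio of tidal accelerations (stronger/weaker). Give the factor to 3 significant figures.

The tide-raising term goes as M/d³ (the gradient of a 1/d² field).
Mimas: (3.75 × 10¹⁹) / (1.86 × 10⁸)³ = 5.828 × 10⁻⁶
Enceladus: (1.08 × 10²⁰) / (2.38 × 10⁸)³ = 8.011 × 10⁻⁶
Ratio (larger/smaller) = 1.37

Enceladus, by a factor of ≈ 1.37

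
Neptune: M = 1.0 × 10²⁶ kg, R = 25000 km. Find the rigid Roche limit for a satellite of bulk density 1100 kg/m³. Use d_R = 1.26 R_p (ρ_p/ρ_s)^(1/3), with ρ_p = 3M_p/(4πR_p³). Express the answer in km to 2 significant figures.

ρ_p = 3M_p/(4πR_p³) = 3 × (1.0 × 10²⁶) / (4π × (2.5 × 10⁷ m)³) = 1500 kg/m³
d_R = 1.26 × 25000 km × (1500/1100)^(1/3)
    = 35000 km

35000 km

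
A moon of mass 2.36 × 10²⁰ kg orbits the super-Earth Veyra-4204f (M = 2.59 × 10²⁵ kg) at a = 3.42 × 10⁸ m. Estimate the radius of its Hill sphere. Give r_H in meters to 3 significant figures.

r_H ≈ a (m/3M)^(1/3)
    = (3.42 × 10⁸) × (2.36 × 10²⁰ / (3 × 2.59 × 10²⁵))^(1/3)
    = 4.95 × 10⁶ m

4.95 × 10⁶ m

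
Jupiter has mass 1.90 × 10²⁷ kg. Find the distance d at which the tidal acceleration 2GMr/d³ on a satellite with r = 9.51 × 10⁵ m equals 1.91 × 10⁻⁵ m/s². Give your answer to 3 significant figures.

2.33 × 10⁹ m

2GMr/d³ = a_tidal  ⇒  d = (2GMr / a_tidal)^(1/3)
d = (2 × 6.674×10⁻¹¹ × (1.90 × 10²⁷) × (9.51 × 10⁵) / (1.91 × 10⁻⁵))^(1/3)
  = 2.33 × 10⁹ m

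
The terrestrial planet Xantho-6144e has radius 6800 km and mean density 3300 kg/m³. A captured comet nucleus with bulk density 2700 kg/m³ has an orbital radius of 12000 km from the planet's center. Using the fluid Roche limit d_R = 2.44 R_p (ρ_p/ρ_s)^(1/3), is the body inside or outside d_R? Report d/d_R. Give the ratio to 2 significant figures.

inside; d/d_R ≈ 0.68

d_R = 2.44 × (6800 km) × (3300/2700)^(1/3) = 17740 km
d/d_R = (12000) / (17740) = 0.68
Since d/d_R < 1, the body is inside the Roche limit.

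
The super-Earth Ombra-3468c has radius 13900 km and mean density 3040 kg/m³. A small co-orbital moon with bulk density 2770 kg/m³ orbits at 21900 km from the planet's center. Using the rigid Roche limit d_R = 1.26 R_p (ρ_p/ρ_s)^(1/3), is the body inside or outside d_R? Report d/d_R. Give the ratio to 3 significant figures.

outside; d/d_R ≈ 1.21

d_R = 1.26 × (13900 km) × (3040/2770)^(1/3) = 18070 km
d/d_R = (21900) / (18070) = 1.21
Since d/d_R > 1, the body is outside the Roche limit.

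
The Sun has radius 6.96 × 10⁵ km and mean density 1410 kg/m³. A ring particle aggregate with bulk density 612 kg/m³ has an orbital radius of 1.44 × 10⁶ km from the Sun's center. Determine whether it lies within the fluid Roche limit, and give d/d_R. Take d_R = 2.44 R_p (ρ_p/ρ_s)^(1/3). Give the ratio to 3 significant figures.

inside; d/d_R ≈ 0.642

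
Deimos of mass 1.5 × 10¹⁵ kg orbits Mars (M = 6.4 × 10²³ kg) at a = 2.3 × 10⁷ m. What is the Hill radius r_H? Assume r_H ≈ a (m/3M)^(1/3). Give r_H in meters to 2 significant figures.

2.1 × 10⁴ m

r_H ≈ a (m/3M)^(1/3)
    = (2.3 × 10⁷) × (1.5 × 10¹⁵ / (3 × 6.4 × 10²³))^(1/3)
    = 2.1 × 10⁴ m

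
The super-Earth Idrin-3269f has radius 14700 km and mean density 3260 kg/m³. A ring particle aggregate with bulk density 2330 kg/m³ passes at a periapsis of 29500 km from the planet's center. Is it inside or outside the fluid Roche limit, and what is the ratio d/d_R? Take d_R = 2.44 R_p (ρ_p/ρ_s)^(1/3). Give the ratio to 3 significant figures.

d_R = 2.44 × (14700 km) × (3260/2330)^(1/3) = 40120 km
d/d_R = (29500) / (40120) = 0.735
Since d/d_R < 1, the body is inside the Roche limit.

inside; d/d_R ≈ 0.735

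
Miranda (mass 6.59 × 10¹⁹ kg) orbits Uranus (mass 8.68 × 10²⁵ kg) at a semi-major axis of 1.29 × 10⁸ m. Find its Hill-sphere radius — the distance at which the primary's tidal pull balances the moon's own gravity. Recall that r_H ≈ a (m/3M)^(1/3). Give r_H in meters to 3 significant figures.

8.16 × 10⁵ m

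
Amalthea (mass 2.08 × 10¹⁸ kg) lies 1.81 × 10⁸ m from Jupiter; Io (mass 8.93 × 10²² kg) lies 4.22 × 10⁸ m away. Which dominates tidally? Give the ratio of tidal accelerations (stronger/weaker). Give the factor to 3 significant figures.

Tidal acceleration ∝ M/d³, so compare M/d³ for each.
Amalthea: (2.08 × 10¹⁸) / (1.81 × 10⁸)³ = 3.508 × 10⁻⁷
Io: (8.93 × 10²²) / (4.22 × 10⁸)³ = 1.188 × 10⁻³
Ratio (larger/smaller) = 3390

Io, by a factor of ≈ 3390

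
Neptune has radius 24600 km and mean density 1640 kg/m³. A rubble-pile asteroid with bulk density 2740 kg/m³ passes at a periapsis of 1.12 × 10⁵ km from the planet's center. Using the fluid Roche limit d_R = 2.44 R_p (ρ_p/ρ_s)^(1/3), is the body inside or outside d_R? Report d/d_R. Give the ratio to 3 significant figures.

d_R = 2.44 × (24600 km) × (1640/2740)^(1/3) = 50590 km
d/d_R = (1.12 × 10⁵) / (50590) = 2.21
Since d/d_R > 1, the body is outside the Roche limit.

outside; d/d_R ≈ 2.21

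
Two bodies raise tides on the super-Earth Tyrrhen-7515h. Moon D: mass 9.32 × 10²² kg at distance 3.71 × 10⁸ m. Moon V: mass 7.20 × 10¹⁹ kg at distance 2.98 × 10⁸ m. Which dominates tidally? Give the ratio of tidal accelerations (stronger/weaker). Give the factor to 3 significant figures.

Tidal stretch scales as M/d³; compute that for each body.
Moon D: (9.32 × 10²²) / (3.71 × 10⁸)³ = 1.825 × 10⁻³
Moon V: (7.20 × 10¹⁹) / (2.98 × 10⁸)³ = 2.721 × 10⁻⁶
Ratio (larger/smaller) = 671

Moon D, by a factor of ≈ 671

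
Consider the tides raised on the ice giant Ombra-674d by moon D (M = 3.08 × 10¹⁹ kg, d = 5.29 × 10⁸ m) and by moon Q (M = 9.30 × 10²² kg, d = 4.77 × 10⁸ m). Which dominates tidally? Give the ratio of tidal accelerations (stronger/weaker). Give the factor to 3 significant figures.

Tidal stretch scales as M/d³; compute that for each body.
Moon D: (3.08 × 10¹⁹) / (5.29 × 10⁸)³ = 2.081 × 10⁻⁷
Moon Q: (9.30 × 10²²) / (4.77 × 10⁸)³ = 8.569 × 10⁻⁴
Ratio (larger/smaller) = 4120

Moon Q, by a factor of ≈ 4120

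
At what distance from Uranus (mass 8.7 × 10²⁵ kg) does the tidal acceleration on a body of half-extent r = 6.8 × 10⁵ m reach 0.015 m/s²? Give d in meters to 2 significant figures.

2GMr/d³ = a_tidal  ⇒  d = (2GMr / a_tidal)^(1/3)
d = (2 × 6.674×10⁻¹¹ × (8.7 × 10²⁵) × (6.8 × 10⁵) / (0.015))^(1/3)
  = 8.1 × 10⁷ m

8.1 × 10⁷ m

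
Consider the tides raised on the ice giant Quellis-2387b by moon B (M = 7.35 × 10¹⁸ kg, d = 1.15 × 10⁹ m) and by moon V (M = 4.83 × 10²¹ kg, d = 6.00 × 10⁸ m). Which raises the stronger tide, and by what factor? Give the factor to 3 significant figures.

Moon V, by a factor of ≈ 4630

Compare M/d³ for the two perturbers:
Moon B: (7.35 × 10¹⁸) / (1.15 × 10⁹)³ = 4.833 × 10⁻⁹
Moon V: (4.83 × 10²¹) / (6.00 × 10⁸)³ = 2.236 × 10⁻⁵
Ratio (larger/smaller) = 4630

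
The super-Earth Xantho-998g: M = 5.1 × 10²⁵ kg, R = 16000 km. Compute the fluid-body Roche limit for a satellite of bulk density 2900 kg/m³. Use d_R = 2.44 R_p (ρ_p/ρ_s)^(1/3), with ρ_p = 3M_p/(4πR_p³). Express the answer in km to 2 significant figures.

39000 km

ρ_p = 3M_p/(4πR_p³) = 3 × (5.1 × 10²⁵) / (4π × (1.6 × 10⁷ m)³) = 3000 kg/m³
d_R = 2.44 × 16000 km × (3000/2900)^(1/3)
    = 39000 km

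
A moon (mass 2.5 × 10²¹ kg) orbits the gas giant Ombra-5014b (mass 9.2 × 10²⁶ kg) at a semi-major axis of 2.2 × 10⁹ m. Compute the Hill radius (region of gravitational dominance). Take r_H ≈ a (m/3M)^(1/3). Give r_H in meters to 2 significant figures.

2.1 × 10⁷ m

r_H ≈ a (m/3M)^(1/3)
    = (2.2 × 10⁹) × (2.5 × 10²¹ / (3 × 9.2 × 10²⁶))^(1/3)
    = 2.1 × 10⁷ m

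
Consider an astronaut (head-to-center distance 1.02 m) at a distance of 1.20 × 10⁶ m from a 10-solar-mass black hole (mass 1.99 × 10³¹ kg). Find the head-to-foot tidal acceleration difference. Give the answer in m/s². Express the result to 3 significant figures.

a_tidal = 4GMr/d³
        = 4 × (6.674 × 10⁻¹¹) × (1.99 × 10³¹) × (1.02) / (1.20 × 10⁶)³
        = 3.14 × 10³ m/s²

3.14 × 10³ m/s²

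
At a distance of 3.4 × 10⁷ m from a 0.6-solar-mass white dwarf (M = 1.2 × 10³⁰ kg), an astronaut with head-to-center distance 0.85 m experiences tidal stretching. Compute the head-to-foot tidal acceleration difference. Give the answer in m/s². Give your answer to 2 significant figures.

6.9 × 10⁻³ m/s²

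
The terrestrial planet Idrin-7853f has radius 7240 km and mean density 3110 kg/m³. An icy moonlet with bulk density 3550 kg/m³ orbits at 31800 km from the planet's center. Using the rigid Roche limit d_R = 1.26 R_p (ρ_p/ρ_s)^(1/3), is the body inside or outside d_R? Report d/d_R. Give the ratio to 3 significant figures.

outside; d/d_R ≈ 3.64

d_R = 1.26 × (7240 km) × (3110/3550)^(1/3) = 8729 km
d/d_R = (31800) / (8729) = 3.64
Since d/d_R > 1, the body is outside the Roche limit.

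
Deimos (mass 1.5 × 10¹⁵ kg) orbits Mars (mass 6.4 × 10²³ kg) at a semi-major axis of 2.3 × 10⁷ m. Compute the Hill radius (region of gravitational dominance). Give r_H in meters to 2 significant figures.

r_H ≈ a (m/3M)^(1/3)
    = (2.3 × 10⁷) × (1.5 × 10¹⁵ / (3 × 6.4 × 10²³))^(1/3)
    = 2.1 × 10⁴ m

2.1 × 10⁴ m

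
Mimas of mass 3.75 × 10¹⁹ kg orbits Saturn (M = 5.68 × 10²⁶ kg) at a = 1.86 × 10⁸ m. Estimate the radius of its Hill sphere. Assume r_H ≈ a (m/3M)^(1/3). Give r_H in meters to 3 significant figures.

5.21 × 10⁵ m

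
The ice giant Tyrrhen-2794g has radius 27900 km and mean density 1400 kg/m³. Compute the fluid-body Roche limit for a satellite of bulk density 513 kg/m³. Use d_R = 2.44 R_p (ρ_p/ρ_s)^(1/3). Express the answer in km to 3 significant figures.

95100 km

d_R = 2.44 × 27900 km × (1400/513)^(1/3)
    = 95100 km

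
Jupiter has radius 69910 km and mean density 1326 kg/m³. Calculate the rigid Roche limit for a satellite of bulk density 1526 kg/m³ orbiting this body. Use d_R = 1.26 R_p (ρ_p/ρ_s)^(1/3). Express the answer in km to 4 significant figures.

d_R = 1.26 × 69910 km × (1326/1526)^(1/3)
    = 84060 km

84060 km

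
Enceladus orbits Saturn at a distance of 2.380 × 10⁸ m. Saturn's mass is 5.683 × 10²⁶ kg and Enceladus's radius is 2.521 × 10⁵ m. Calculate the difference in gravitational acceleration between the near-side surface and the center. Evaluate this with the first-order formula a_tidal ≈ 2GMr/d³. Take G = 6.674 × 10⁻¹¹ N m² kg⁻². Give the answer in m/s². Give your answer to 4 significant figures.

1.419 × 10⁻³ m/s²

Δg = 2GMr/d³
   = 2 × (6.674 × 10⁻¹¹) × (5.683 × 10²⁶) × (2.521 × 10⁵) / (2.380 × 10⁸)³
   = 1.419 × 10⁻³ m/s²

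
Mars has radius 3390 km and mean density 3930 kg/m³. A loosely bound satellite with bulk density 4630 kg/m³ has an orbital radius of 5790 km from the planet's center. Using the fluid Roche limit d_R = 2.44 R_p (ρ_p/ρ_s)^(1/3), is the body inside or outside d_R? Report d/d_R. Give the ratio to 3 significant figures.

d_R = 2.44 × (3390 km) × (3930/4630)^(1/3) = 7832 km
d/d_R = (5790) / (7832) = 0.739
Since d/d_R < 1, the body is inside the Roche limit.

inside; d/d_R ≈ 0.739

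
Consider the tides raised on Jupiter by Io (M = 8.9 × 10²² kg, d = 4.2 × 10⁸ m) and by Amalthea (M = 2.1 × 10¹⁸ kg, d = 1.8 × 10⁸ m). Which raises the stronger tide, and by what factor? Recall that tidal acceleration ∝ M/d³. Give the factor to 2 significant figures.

Tidal acceleration ∝ M/d³, so compare M/d³ for each.
Io: (8.9 × 10²²) / (4.2 × 10⁸)³ = 1.201 × 10⁻³
Amalthea: (2.1 × 10¹⁸) / (1.8 × 10⁸)³ = 3.601 × 10⁻⁷
Ratio (larger/smaller) = 3300

Io, by a factor of ≈ 3300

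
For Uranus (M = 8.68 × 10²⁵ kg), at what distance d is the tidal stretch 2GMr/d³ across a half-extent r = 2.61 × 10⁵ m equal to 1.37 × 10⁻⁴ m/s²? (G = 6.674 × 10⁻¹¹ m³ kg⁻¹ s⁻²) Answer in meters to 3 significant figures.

2GMr/d³ = a_tidal  ⇒  d = (2GMr / a_tidal)^(1/3)
d = (2 × 6.674×10⁻¹¹ × (8.68 × 10²⁵) × (2.61 × 10⁵) / (1.37 × 10⁻⁴))^(1/3)
  = 2.81 × 10⁸ m

2.81 × 10⁸ m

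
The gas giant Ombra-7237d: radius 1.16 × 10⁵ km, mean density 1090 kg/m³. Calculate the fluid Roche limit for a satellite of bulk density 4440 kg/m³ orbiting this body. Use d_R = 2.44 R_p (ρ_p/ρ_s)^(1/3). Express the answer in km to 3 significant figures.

d_R = 2.44 × 1.16 × 10⁵ km × (1090/4440)^(1/3)
    = 1.77 × 10⁵ km

1.77 × 10⁵ km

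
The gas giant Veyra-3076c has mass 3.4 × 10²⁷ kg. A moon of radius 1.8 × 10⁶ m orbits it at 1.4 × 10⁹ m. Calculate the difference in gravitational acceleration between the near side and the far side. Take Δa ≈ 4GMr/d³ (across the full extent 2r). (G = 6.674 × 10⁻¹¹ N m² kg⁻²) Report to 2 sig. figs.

6.0 × 10⁻⁴ m/s²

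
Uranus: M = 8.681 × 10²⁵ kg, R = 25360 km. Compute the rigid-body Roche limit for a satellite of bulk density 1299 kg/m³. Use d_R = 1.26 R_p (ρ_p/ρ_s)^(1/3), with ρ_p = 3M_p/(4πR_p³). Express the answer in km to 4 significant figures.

31720 km

ρ_p = 3M_p/(4πR_p³) = 3 × (8.681 × 10²⁵) / (4π × (2.536 × 10⁷ m)³) = 1271 kg/m³
d_R = 1.26 × 25360 km × (1271/1299)^(1/3)
    = 31720 km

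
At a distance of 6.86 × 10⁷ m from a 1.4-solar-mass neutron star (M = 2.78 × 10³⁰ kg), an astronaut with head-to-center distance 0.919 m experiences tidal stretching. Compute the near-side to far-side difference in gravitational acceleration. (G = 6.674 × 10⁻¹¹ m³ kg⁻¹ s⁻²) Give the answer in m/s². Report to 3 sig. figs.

2.11 × 10⁻³ m/s²

Differencing GM/(d−r)² and GM/(d+r)² to first order in r/d gives 4GMr/d³.
Δa = 4GMr/d³
   = 4 × (6.674 × 10⁻¹¹) × (2.78 × 10³⁰) × (0.919) / (6.86 × 10⁷)³
   = 2.11 × 10⁻³ m/s²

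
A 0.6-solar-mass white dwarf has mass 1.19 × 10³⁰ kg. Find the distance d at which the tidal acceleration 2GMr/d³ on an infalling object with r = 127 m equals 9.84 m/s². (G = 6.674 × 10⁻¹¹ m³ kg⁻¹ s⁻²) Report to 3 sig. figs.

1.27 × 10⁷ m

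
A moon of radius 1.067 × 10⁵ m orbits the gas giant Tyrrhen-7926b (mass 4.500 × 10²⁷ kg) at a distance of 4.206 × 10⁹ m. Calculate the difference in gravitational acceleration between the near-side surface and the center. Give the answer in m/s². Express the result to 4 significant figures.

8.614 × 10⁻⁷ m/s²

Δa = 2GMr/d³
   = 2 × (6.674 × 10⁻¹¹) × (4.500 × 10²⁷) × (1.067 × 10⁵) / (4.206 × 10⁹)³
   = 8.614 × 10⁻⁷ m/s²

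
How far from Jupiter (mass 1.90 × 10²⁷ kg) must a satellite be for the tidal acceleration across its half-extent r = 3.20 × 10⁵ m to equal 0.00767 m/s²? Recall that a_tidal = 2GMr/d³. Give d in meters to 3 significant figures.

2.20 × 10⁸ m

2GMr/d³ = a_tidal  ⇒  d = (2GMr / a_tidal)^(1/3)
d = (2 × 6.674×10⁻¹¹ × (1.90 × 10²⁷) × (3.20 × 10⁵) / (0.00767))^(1/3)
  = 2.20 × 10⁸ m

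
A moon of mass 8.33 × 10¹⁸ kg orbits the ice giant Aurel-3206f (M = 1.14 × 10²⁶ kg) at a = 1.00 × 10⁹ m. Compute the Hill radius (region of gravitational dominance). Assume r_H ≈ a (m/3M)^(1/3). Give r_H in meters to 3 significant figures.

r_H ≈ a (m/3M)^(1/3)
    = (1.00 × 10⁹) × (8.33 × 10¹⁸ / (3 × 1.14 × 10²⁶))^(1/3)
    = 2.90 × 10⁶ m

2.90 × 10⁶ m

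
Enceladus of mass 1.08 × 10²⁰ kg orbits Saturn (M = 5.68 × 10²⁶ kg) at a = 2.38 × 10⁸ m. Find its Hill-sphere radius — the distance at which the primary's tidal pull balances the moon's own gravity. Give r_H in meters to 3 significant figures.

9.49 × 10⁵ m

r_H ≈ a (m/3M)^(1/3)
    = (2.38 × 10⁸) × (1.08 × 10²⁰ / (3 × 5.68 × 10²⁶))^(1/3)
    = 9.49 × 10⁵ m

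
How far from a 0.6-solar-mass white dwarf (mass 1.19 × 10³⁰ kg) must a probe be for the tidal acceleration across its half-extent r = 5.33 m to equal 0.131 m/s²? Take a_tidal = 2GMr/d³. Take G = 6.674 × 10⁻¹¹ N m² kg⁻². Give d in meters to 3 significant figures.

2GMr/d³ = a_tidal  ⇒  d = (2GMr / a_tidal)^(1/3)
d = (2 × 6.674×10⁻¹¹ × (1.19 × 10³⁰) × (5.33) / (0.131))^(1/3)
  = 1.86 × 10⁷ m

1.86 × 10⁷ m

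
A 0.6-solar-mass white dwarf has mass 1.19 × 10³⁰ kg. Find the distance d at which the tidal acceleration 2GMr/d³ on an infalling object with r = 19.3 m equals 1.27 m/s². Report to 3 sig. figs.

2GMr/d³ = a_tidal  ⇒  d = (2GMr / a_tidal)^(1/3)
d = (2 × 6.674×10⁻¹¹ × (1.19 × 10³⁰) × (19.3) / (1.27))^(1/3)
  = 1.34 × 10⁷ m

1.34 × 10⁷ m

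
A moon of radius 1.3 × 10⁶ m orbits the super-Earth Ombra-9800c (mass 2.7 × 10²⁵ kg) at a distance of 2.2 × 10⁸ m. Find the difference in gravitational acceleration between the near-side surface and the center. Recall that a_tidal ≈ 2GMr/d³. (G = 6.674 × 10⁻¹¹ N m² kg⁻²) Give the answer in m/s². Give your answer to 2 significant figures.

Δa = 2GMr/d³
   = 2 × (6.674 × 10⁻¹¹) × (2.7 × 10²⁵) × (1.3 × 10⁶) / (2.2 × 10⁸)³
   = 4.4 × 10⁻⁴ m/s²

4.4 × 10⁻⁴ m/s²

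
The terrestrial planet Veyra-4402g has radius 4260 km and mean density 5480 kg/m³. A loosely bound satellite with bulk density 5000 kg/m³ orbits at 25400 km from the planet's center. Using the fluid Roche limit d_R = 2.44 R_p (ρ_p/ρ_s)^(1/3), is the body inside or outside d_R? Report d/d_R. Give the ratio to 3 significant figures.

outside; d/d_R ≈ 2.37

d_R = 2.44 × (4260 km) × (5480/5000)^(1/3) = 10720 km
d/d_R = (25400) / (10720) = 2.37
Since d/d_R > 1, the body is outside the Roche limit.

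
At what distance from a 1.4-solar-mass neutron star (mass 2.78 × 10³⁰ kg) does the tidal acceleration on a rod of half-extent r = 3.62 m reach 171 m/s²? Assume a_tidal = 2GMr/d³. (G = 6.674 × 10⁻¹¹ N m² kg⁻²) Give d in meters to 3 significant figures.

2GMr/d³ = a_tidal  ⇒  d = (2GMr / a_tidal)^(1/3)
d = (2 × 6.674×10⁻¹¹ × (2.78 × 10³⁰) × (3.62) / (171))^(1/3)
  = 1.99 × 10⁶ m

1.99 × 10⁶ m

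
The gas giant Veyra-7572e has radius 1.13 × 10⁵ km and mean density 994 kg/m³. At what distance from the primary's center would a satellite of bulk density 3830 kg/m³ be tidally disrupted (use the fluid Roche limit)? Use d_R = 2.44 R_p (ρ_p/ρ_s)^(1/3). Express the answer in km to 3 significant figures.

1.76 × 10⁵ km

d_R = 2.44 × 1.13 × 10⁵ km × (994/3830)^(1/3)
    = 1.76 × 10⁵ km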